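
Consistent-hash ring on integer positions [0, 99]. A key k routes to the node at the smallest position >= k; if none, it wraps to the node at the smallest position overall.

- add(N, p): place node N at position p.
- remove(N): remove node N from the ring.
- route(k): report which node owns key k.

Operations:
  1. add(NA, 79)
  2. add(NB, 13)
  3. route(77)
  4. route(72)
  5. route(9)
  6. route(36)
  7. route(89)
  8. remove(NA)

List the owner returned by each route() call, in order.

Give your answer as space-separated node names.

Answer: NA NA NB NA NB

Derivation:
Op 1: add NA@79 -> ring=[79:NA]
Op 2: add NB@13 -> ring=[13:NB,79:NA]
Op 3: route key 77: smallest pos >= 77 is 79 -> NA
Op 4: route key 72: smallest pos >= 72 is 79 -> NA
Op 5: route key 9: smallest pos >= 9 is 13 -> NB
Op 6: route key 36: smallest pos >= 36 is 79 -> NA
Op 7: route key 89: none >= 89, wrap to smallest pos 13 -> NB
Op 8: remove NA -> ring=[13:NB]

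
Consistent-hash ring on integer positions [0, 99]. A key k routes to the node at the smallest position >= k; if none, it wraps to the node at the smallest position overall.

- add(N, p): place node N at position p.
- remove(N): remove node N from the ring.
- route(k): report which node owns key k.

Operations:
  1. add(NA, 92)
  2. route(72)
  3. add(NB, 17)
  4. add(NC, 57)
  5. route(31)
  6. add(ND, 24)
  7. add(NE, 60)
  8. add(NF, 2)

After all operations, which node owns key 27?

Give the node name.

Op 1: add NA@92 -> ring=[92:NA]
Op 2: route key 72: smallest pos >= 72 is 92 -> NA
Op 3: add NB@17 -> ring=[17:NB,92:NA]
Op 4: add NC@57 -> ring=[17:NB,57:NC,92:NA]
Op 5: route key 31: smallest pos >= 31 is 57 -> NC
Op 6: add ND@24 -> ring=[17:NB,24:ND,57:NC,92:NA]
Op 7: add NE@60 -> ring=[17:NB,24:ND,57:NC,60:NE,92:NA]
Op 8: add NF@2 -> ring=[2:NF,17:NB,24:ND,57:NC,60:NE,92:NA]
Final route key 27: smallest pos >= 27 is 57 -> NC

Answer: NC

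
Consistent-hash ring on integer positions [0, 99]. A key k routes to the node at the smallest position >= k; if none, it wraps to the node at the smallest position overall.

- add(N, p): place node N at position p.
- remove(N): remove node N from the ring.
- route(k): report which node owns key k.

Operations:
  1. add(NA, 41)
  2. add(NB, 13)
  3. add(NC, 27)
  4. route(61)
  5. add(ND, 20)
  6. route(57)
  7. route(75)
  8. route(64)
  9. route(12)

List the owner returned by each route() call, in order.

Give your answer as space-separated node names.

Op 1: add NA@41 -> ring=[41:NA]
Op 2: add NB@13 -> ring=[13:NB,41:NA]
Op 3: add NC@27 -> ring=[13:NB,27:NC,41:NA]
Op 4: route key 61: none >= 61, wrap to smallest pos 13 -> NB
Op 5: add ND@20 -> ring=[13:NB,20:ND,27:NC,41:NA]
Op 6: route key 57: none >= 57, wrap to smallest pos 13 -> NB
Op 7: route key 75: none >= 75, wrap to smallest pos 13 -> NB
Op 8: route key 64: none >= 64, wrap to smallest pos 13 -> NB
Op 9: route key 12: smallest pos >= 12 is 13 -> NB

Answer: NB NB NB NB NB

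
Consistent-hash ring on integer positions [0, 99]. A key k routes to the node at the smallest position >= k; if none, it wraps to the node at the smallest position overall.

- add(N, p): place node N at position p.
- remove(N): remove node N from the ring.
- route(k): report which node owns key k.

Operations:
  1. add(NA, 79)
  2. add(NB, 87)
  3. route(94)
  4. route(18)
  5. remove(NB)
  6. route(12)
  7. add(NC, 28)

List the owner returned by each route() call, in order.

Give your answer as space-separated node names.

Answer: NA NA NA

Derivation:
Op 1: add NA@79 -> ring=[79:NA]
Op 2: add NB@87 -> ring=[79:NA,87:NB]
Op 3: route key 94: none >= 94, wrap to smallest pos 79 -> NA
Op 4: route key 18: smallest pos >= 18 is 79 -> NA
Op 5: remove NB -> ring=[79:NA]
Op 6: route key 12: smallest pos >= 12 is 79 -> NA
Op 7: add NC@28 -> ring=[28:NC,79:NA]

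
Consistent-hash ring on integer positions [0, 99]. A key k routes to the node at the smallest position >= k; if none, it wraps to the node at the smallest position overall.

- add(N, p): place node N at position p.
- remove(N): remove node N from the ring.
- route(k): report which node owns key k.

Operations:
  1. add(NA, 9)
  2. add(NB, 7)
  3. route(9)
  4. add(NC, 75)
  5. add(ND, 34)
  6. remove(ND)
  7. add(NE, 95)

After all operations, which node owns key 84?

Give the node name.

Op 1: add NA@9 -> ring=[9:NA]
Op 2: add NB@7 -> ring=[7:NB,9:NA]
Op 3: route key 9: smallest pos >= 9 is 9 -> NA
Op 4: add NC@75 -> ring=[7:NB,9:NA,75:NC]
Op 5: add ND@34 -> ring=[7:NB,9:NA,34:ND,75:NC]
Op 6: remove ND -> ring=[7:NB,9:NA,75:NC]
Op 7: add NE@95 -> ring=[7:NB,9:NA,75:NC,95:NE]
Final route key 84: smallest pos >= 84 is 95 -> NE

Answer: NE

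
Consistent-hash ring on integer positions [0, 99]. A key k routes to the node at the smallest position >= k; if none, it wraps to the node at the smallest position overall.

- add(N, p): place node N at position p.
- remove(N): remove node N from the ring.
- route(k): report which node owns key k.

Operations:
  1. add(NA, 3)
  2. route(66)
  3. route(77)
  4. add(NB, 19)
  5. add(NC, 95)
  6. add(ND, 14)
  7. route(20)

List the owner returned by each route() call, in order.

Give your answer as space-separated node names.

Answer: NA NA NC

Derivation:
Op 1: add NA@3 -> ring=[3:NA]
Op 2: route key 66: none >= 66, wrap to smallest pos 3 -> NA
Op 3: route key 77: none >= 77, wrap to smallest pos 3 -> NA
Op 4: add NB@19 -> ring=[3:NA,19:NB]
Op 5: add NC@95 -> ring=[3:NA,19:NB,95:NC]
Op 6: add ND@14 -> ring=[3:NA,14:ND,19:NB,95:NC]
Op 7: route key 20: smallest pos >= 20 is 95 -> NC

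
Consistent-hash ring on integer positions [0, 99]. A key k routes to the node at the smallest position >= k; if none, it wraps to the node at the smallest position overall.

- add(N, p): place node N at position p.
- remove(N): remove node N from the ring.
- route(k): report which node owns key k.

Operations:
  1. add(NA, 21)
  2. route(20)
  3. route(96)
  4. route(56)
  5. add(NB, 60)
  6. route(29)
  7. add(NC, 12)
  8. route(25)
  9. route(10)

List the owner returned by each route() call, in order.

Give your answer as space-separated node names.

Answer: NA NA NA NB NB NC

Derivation:
Op 1: add NA@21 -> ring=[21:NA]
Op 2: route key 20: smallest pos >= 20 is 21 -> NA
Op 3: route key 96: none >= 96, wrap to smallest pos 21 -> NA
Op 4: route key 56: none >= 56, wrap to smallest pos 21 -> NA
Op 5: add NB@60 -> ring=[21:NA,60:NB]
Op 6: route key 29: smallest pos >= 29 is 60 -> NB
Op 7: add NC@12 -> ring=[12:NC,21:NA,60:NB]
Op 8: route key 25: smallest pos >= 25 is 60 -> NB
Op 9: route key 10: smallest pos >= 10 is 12 -> NC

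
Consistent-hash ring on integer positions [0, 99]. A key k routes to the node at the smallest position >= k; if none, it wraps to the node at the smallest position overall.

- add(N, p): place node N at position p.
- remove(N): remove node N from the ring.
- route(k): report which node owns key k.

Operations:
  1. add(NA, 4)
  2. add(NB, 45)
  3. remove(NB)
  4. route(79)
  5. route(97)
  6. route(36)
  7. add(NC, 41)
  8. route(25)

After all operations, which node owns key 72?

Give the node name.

Op 1: add NA@4 -> ring=[4:NA]
Op 2: add NB@45 -> ring=[4:NA,45:NB]
Op 3: remove NB -> ring=[4:NA]
Op 4: route key 79: none >= 79, wrap to smallest pos 4 -> NA
Op 5: route key 97: none >= 97, wrap to smallest pos 4 -> NA
Op 6: route key 36: none >= 36, wrap to smallest pos 4 -> NA
Op 7: add NC@41 -> ring=[4:NA,41:NC]
Op 8: route key 25: smallest pos >= 25 is 41 -> NC
Final route key 72: none >= 72, wrap to smallest pos 4 -> NA

Answer: NA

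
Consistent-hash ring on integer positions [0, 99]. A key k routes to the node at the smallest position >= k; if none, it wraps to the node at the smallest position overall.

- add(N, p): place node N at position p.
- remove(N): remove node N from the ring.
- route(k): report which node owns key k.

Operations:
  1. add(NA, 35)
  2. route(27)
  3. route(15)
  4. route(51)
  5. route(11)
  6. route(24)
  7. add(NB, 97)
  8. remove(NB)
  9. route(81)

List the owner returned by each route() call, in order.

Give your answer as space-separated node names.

Answer: NA NA NA NA NA NA

Derivation:
Op 1: add NA@35 -> ring=[35:NA]
Op 2: route key 27: smallest pos >= 27 is 35 -> NA
Op 3: route key 15: smallest pos >= 15 is 35 -> NA
Op 4: route key 51: none >= 51, wrap to smallest pos 35 -> NA
Op 5: route key 11: smallest pos >= 11 is 35 -> NA
Op 6: route key 24: smallest pos >= 24 is 35 -> NA
Op 7: add NB@97 -> ring=[35:NA,97:NB]
Op 8: remove NB -> ring=[35:NA]
Op 9: route key 81: none >= 81, wrap to smallest pos 35 -> NA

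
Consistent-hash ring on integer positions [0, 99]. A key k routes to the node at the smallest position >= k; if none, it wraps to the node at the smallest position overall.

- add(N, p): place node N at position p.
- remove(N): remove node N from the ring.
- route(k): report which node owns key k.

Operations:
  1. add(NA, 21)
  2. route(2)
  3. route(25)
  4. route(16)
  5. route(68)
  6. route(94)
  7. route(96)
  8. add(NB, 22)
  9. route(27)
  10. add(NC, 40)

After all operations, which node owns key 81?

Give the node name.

Answer: NA

Derivation:
Op 1: add NA@21 -> ring=[21:NA]
Op 2: route key 2: smallest pos >= 2 is 21 -> NA
Op 3: route key 25: none >= 25, wrap to smallest pos 21 -> NA
Op 4: route key 16: smallest pos >= 16 is 21 -> NA
Op 5: route key 68: none >= 68, wrap to smallest pos 21 -> NA
Op 6: route key 94: none >= 94, wrap to smallest pos 21 -> NA
Op 7: route key 96: none >= 96, wrap to smallest pos 21 -> NA
Op 8: add NB@22 -> ring=[21:NA,22:NB]
Op 9: route key 27: none >= 27, wrap to smallest pos 21 -> NA
Op 10: add NC@40 -> ring=[21:NA,22:NB,40:NC]
Final route key 81: none >= 81, wrap to smallest pos 21 -> NA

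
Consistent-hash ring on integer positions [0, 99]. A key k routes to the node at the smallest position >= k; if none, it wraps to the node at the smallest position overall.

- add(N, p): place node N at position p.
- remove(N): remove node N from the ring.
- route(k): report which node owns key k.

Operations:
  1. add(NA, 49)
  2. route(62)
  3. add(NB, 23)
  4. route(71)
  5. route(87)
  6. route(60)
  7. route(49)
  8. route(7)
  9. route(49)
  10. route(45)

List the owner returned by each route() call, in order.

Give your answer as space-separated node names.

Op 1: add NA@49 -> ring=[49:NA]
Op 2: route key 62: none >= 62, wrap to smallest pos 49 -> NA
Op 3: add NB@23 -> ring=[23:NB,49:NA]
Op 4: route key 71: none >= 71, wrap to smallest pos 23 -> NB
Op 5: route key 87: none >= 87, wrap to smallest pos 23 -> NB
Op 6: route key 60: none >= 60, wrap to smallest pos 23 -> NB
Op 7: route key 49: smallest pos >= 49 is 49 -> NA
Op 8: route key 7: smallest pos >= 7 is 23 -> NB
Op 9: route key 49: smallest pos >= 49 is 49 -> NA
Op 10: route key 45: smallest pos >= 45 is 49 -> NA

Answer: NA NB NB NB NA NB NA NA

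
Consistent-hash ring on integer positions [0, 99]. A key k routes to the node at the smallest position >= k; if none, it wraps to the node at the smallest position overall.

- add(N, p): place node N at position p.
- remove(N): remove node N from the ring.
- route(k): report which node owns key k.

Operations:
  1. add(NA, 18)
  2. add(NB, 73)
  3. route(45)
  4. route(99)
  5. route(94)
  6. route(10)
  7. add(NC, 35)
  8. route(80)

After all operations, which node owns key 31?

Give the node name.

Op 1: add NA@18 -> ring=[18:NA]
Op 2: add NB@73 -> ring=[18:NA,73:NB]
Op 3: route key 45: smallest pos >= 45 is 73 -> NB
Op 4: route key 99: none >= 99, wrap to smallest pos 18 -> NA
Op 5: route key 94: none >= 94, wrap to smallest pos 18 -> NA
Op 6: route key 10: smallest pos >= 10 is 18 -> NA
Op 7: add NC@35 -> ring=[18:NA,35:NC,73:NB]
Op 8: route key 80: none >= 80, wrap to smallest pos 18 -> NA
Final route key 31: smallest pos >= 31 is 35 -> NC

Answer: NC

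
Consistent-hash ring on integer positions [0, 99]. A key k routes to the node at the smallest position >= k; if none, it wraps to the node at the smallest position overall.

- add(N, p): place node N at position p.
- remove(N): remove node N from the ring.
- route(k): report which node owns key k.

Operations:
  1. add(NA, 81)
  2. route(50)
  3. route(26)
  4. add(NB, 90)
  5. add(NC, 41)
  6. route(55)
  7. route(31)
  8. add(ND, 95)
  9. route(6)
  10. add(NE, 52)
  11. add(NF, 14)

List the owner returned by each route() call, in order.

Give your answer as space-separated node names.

Op 1: add NA@81 -> ring=[81:NA]
Op 2: route key 50: smallest pos >= 50 is 81 -> NA
Op 3: route key 26: smallest pos >= 26 is 81 -> NA
Op 4: add NB@90 -> ring=[81:NA,90:NB]
Op 5: add NC@41 -> ring=[41:NC,81:NA,90:NB]
Op 6: route key 55: smallest pos >= 55 is 81 -> NA
Op 7: route key 31: smallest pos >= 31 is 41 -> NC
Op 8: add ND@95 -> ring=[41:NC,81:NA,90:NB,95:ND]
Op 9: route key 6: smallest pos >= 6 is 41 -> NC
Op 10: add NE@52 -> ring=[41:NC,52:NE,81:NA,90:NB,95:ND]
Op 11: add NF@14 -> ring=[14:NF,41:NC,52:NE,81:NA,90:NB,95:ND]

Answer: NA NA NA NC NC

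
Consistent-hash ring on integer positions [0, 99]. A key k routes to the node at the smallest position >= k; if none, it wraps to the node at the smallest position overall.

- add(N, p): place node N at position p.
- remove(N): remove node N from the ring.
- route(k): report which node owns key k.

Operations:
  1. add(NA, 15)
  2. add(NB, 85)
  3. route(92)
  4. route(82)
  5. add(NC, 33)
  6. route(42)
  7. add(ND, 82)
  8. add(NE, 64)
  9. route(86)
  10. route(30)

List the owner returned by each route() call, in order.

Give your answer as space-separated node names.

Answer: NA NB NB NA NC

Derivation:
Op 1: add NA@15 -> ring=[15:NA]
Op 2: add NB@85 -> ring=[15:NA,85:NB]
Op 3: route key 92: none >= 92, wrap to smallest pos 15 -> NA
Op 4: route key 82: smallest pos >= 82 is 85 -> NB
Op 5: add NC@33 -> ring=[15:NA,33:NC,85:NB]
Op 6: route key 42: smallest pos >= 42 is 85 -> NB
Op 7: add ND@82 -> ring=[15:NA,33:NC,82:ND,85:NB]
Op 8: add NE@64 -> ring=[15:NA,33:NC,64:NE,82:ND,85:NB]
Op 9: route key 86: none >= 86, wrap to smallest pos 15 -> NA
Op 10: route key 30: smallest pos >= 30 is 33 -> NC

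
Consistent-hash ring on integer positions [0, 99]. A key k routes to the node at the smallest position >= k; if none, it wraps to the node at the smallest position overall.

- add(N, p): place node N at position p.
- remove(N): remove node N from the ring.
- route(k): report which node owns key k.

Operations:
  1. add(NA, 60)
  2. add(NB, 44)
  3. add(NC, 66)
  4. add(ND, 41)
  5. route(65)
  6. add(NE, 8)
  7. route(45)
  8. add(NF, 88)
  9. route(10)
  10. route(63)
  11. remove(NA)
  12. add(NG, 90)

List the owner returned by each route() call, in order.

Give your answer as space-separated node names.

Op 1: add NA@60 -> ring=[60:NA]
Op 2: add NB@44 -> ring=[44:NB,60:NA]
Op 3: add NC@66 -> ring=[44:NB,60:NA,66:NC]
Op 4: add ND@41 -> ring=[41:ND,44:NB,60:NA,66:NC]
Op 5: route key 65: smallest pos >= 65 is 66 -> NC
Op 6: add NE@8 -> ring=[8:NE,41:ND,44:NB,60:NA,66:NC]
Op 7: route key 45: smallest pos >= 45 is 60 -> NA
Op 8: add NF@88 -> ring=[8:NE,41:ND,44:NB,60:NA,66:NC,88:NF]
Op 9: route key 10: smallest pos >= 10 is 41 -> ND
Op 10: route key 63: smallest pos >= 63 is 66 -> NC
Op 11: remove NA -> ring=[8:NE,41:ND,44:NB,66:NC,88:NF]
Op 12: add NG@90 -> ring=[8:NE,41:ND,44:NB,66:NC,88:NF,90:NG]

Answer: NC NA ND NC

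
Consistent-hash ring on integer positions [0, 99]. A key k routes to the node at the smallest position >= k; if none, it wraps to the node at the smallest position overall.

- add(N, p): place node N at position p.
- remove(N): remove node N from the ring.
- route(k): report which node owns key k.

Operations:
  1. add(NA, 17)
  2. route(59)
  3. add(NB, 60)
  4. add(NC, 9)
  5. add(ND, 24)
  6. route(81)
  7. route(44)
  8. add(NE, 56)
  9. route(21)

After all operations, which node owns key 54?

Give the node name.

Answer: NE

Derivation:
Op 1: add NA@17 -> ring=[17:NA]
Op 2: route key 59: none >= 59, wrap to smallest pos 17 -> NA
Op 3: add NB@60 -> ring=[17:NA,60:NB]
Op 4: add NC@9 -> ring=[9:NC,17:NA,60:NB]
Op 5: add ND@24 -> ring=[9:NC,17:NA,24:ND,60:NB]
Op 6: route key 81: none >= 81, wrap to smallest pos 9 -> NC
Op 7: route key 44: smallest pos >= 44 is 60 -> NB
Op 8: add NE@56 -> ring=[9:NC,17:NA,24:ND,56:NE,60:NB]
Op 9: route key 21: smallest pos >= 21 is 24 -> ND
Final route key 54: smallest pos >= 54 is 56 -> NE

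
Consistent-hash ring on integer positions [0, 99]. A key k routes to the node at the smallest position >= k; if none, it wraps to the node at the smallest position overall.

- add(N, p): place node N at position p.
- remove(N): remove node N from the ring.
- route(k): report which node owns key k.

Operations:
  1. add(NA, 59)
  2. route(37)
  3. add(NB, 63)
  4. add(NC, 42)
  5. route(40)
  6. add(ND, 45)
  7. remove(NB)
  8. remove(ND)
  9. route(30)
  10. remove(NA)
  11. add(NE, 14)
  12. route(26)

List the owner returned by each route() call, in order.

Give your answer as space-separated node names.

Answer: NA NC NC NC

Derivation:
Op 1: add NA@59 -> ring=[59:NA]
Op 2: route key 37: smallest pos >= 37 is 59 -> NA
Op 3: add NB@63 -> ring=[59:NA,63:NB]
Op 4: add NC@42 -> ring=[42:NC,59:NA,63:NB]
Op 5: route key 40: smallest pos >= 40 is 42 -> NC
Op 6: add ND@45 -> ring=[42:NC,45:ND,59:NA,63:NB]
Op 7: remove NB -> ring=[42:NC,45:ND,59:NA]
Op 8: remove ND -> ring=[42:NC,59:NA]
Op 9: route key 30: smallest pos >= 30 is 42 -> NC
Op 10: remove NA -> ring=[42:NC]
Op 11: add NE@14 -> ring=[14:NE,42:NC]
Op 12: route key 26: smallest pos >= 26 is 42 -> NC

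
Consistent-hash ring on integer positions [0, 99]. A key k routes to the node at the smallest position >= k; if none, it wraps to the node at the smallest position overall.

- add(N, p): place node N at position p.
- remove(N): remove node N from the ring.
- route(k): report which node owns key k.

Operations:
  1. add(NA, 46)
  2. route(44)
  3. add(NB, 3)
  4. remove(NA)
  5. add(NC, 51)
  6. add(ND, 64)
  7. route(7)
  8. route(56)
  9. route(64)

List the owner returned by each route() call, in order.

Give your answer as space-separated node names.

Op 1: add NA@46 -> ring=[46:NA]
Op 2: route key 44: smallest pos >= 44 is 46 -> NA
Op 3: add NB@3 -> ring=[3:NB,46:NA]
Op 4: remove NA -> ring=[3:NB]
Op 5: add NC@51 -> ring=[3:NB,51:NC]
Op 6: add ND@64 -> ring=[3:NB,51:NC,64:ND]
Op 7: route key 7: smallest pos >= 7 is 51 -> NC
Op 8: route key 56: smallest pos >= 56 is 64 -> ND
Op 9: route key 64: smallest pos >= 64 is 64 -> ND

Answer: NA NC ND ND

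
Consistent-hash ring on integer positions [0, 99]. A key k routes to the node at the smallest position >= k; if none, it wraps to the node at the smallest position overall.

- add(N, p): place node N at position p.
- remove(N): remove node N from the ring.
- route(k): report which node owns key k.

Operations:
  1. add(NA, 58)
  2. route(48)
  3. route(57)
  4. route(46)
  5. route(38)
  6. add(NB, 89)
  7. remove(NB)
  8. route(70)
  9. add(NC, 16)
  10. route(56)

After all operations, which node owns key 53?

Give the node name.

Answer: NA

Derivation:
Op 1: add NA@58 -> ring=[58:NA]
Op 2: route key 48: smallest pos >= 48 is 58 -> NA
Op 3: route key 57: smallest pos >= 57 is 58 -> NA
Op 4: route key 46: smallest pos >= 46 is 58 -> NA
Op 5: route key 38: smallest pos >= 38 is 58 -> NA
Op 6: add NB@89 -> ring=[58:NA,89:NB]
Op 7: remove NB -> ring=[58:NA]
Op 8: route key 70: none >= 70, wrap to smallest pos 58 -> NA
Op 9: add NC@16 -> ring=[16:NC,58:NA]
Op 10: route key 56: smallest pos >= 56 is 58 -> NA
Final route key 53: smallest pos >= 53 is 58 -> NA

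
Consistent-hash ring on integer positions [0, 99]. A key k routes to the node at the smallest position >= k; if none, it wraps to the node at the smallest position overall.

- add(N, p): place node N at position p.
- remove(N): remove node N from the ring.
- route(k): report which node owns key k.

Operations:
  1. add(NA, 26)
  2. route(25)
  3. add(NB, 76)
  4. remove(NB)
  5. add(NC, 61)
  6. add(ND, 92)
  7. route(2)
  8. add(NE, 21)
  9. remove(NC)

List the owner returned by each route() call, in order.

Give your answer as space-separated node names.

Answer: NA NA

Derivation:
Op 1: add NA@26 -> ring=[26:NA]
Op 2: route key 25: smallest pos >= 25 is 26 -> NA
Op 3: add NB@76 -> ring=[26:NA,76:NB]
Op 4: remove NB -> ring=[26:NA]
Op 5: add NC@61 -> ring=[26:NA,61:NC]
Op 6: add ND@92 -> ring=[26:NA,61:NC,92:ND]
Op 7: route key 2: smallest pos >= 2 is 26 -> NA
Op 8: add NE@21 -> ring=[21:NE,26:NA,61:NC,92:ND]
Op 9: remove NC -> ring=[21:NE,26:NA,92:ND]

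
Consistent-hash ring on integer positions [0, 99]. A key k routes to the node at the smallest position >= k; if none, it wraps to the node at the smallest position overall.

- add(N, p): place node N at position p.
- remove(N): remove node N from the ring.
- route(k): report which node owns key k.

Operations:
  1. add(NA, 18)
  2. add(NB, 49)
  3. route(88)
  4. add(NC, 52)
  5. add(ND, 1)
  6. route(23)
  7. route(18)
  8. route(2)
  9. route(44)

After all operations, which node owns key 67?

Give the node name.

Answer: ND

Derivation:
Op 1: add NA@18 -> ring=[18:NA]
Op 2: add NB@49 -> ring=[18:NA,49:NB]
Op 3: route key 88: none >= 88, wrap to smallest pos 18 -> NA
Op 4: add NC@52 -> ring=[18:NA,49:NB,52:NC]
Op 5: add ND@1 -> ring=[1:ND,18:NA,49:NB,52:NC]
Op 6: route key 23: smallest pos >= 23 is 49 -> NB
Op 7: route key 18: smallest pos >= 18 is 18 -> NA
Op 8: route key 2: smallest pos >= 2 is 18 -> NA
Op 9: route key 44: smallest pos >= 44 is 49 -> NB
Final route key 67: none >= 67, wrap to smallest pos 1 -> ND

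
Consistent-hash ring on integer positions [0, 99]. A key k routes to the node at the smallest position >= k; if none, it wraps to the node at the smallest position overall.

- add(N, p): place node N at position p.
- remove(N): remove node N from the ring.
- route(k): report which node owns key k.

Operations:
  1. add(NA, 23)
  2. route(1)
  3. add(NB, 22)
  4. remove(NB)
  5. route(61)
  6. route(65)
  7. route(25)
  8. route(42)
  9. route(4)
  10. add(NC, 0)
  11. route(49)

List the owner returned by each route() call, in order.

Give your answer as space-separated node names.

Op 1: add NA@23 -> ring=[23:NA]
Op 2: route key 1: smallest pos >= 1 is 23 -> NA
Op 3: add NB@22 -> ring=[22:NB,23:NA]
Op 4: remove NB -> ring=[23:NA]
Op 5: route key 61: none >= 61, wrap to smallest pos 23 -> NA
Op 6: route key 65: none >= 65, wrap to smallest pos 23 -> NA
Op 7: route key 25: none >= 25, wrap to smallest pos 23 -> NA
Op 8: route key 42: none >= 42, wrap to smallest pos 23 -> NA
Op 9: route key 4: smallest pos >= 4 is 23 -> NA
Op 10: add NC@0 -> ring=[0:NC,23:NA]
Op 11: route key 49: none >= 49, wrap to smallest pos 0 -> NC

Answer: NA NA NA NA NA NA NC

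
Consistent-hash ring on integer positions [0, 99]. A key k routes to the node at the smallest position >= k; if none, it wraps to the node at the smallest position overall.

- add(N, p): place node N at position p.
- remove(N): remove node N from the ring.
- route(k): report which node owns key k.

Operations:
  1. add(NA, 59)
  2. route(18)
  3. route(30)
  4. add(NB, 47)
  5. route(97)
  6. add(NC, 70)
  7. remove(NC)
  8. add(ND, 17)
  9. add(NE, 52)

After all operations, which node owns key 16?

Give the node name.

Answer: ND

Derivation:
Op 1: add NA@59 -> ring=[59:NA]
Op 2: route key 18: smallest pos >= 18 is 59 -> NA
Op 3: route key 30: smallest pos >= 30 is 59 -> NA
Op 4: add NB@47 -> ring=[47:NB,59:NA]
Op 5: route key 97: none >= 97, wrap to smallest pos 47 -> NB
Op 6: add NC@70 -> ring=[47:NB,59:NA,70:NC]
Op 7: remove NC -> ring=[47:NB,59:NA]
Op 8: add ND@17 -> ring=[17:ND,47:NB,59:NA]
Op 9: add NE@52 -> ring=[17:ND,47:NB,52:NE,59:NA]
Final route key 16: smallest pos >= 16 is 17 -> ND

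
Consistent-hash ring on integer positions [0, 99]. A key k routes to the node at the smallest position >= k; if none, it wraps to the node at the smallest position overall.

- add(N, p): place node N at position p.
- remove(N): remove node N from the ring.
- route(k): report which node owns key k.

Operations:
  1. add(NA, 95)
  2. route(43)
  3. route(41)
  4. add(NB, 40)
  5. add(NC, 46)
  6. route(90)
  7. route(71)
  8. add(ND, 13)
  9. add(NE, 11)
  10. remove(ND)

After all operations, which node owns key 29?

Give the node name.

Op 1: add NA@95 -> ring=[95:NA]
Op 2: route key 43: smallest pos >= 43 is 95 -> NA
Op 3: route key 41: smallest pos >= 41 is 95 -> NA
Op 4: add NB@40 -> ring=[40:NB,95:NA]
Op 5: add NC@46 -> ring=[40:NB,46:NC,95:NA]
Op 6: route key 90: smallest pos >= 90 is 95 -> NA
Op 7: route key 71: smallest pos >= 71 is 95 -> NA
Op 8: add ND@13 -> ring=[13:ND,40:NB,46:NC,95:NA]
Op 9: add NE@11 -> ring=[11:NE,13:ND,40:NB,46:NC,95:NA]
Op 10: remove ND -> ring=[11:NE,40:NB,46:NC,95:NA]
Final route key 29: smallest pos >= 29 is 40 -> NB

Answer: NB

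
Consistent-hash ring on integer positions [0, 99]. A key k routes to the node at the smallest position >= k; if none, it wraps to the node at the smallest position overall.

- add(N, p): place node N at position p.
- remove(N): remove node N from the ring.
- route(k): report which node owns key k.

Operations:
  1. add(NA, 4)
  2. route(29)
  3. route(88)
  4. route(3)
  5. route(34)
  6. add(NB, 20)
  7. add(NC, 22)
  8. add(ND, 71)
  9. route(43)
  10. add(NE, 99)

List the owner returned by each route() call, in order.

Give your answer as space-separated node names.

Answer: NA NA NA NA ND

Derivation:
Op 1: add NA@4 -> ring=[4:NA]
Op 2: route key 29: none >= 29, wrap to smallest pos 4 -> NA
Op 3: route key 88: none >= 88, wrap to smallest pos 4 -> NA
Op 4: route key 3: smallest pos >= 3 is 4 -> NA
Op 5: route key 34: none >= 34, wrap to smallest pos 4 -> NA
Op 6: add NB@20 -> ring=[4:NA,20:NB]
Op 7: add NC@22 -> ring=[4:NA,20:NB,22:NC]
Op 8: add ND@71 -> ring=[4:NA,20:NB,22:NC,71:ND]
Op 9: route key 43: smallest pos >= 43 is 71 -> ND
Op 10: add NE@99 -> ring=[4:NA,20:NB,22:NC,71:ND,99:NE]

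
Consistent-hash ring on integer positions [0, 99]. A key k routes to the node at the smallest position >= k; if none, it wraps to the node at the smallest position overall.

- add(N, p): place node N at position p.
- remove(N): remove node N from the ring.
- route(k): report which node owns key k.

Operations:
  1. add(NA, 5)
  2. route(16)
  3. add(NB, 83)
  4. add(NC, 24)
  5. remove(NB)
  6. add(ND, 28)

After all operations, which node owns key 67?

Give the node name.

Op 1: add NA@5 -> ring=[5:NA]
Op 2: route key 16: none >= 16, wrap to smallest pos 5 -> NA
Op 3: add NB@83 -> ring=[5:NA,83:NB]
Op 4: add NC@24 -> ring=[5:NA,24:NC,83:NB]
Op 5: remove NB -> ring=[5:NA,24:NC]
Op 6: add ND@28 -> ring=[5:NA,24:NC,28:ND]
Final route key 67: none >= 67, wrap to smallest pos 5 -> NA

Answer: NA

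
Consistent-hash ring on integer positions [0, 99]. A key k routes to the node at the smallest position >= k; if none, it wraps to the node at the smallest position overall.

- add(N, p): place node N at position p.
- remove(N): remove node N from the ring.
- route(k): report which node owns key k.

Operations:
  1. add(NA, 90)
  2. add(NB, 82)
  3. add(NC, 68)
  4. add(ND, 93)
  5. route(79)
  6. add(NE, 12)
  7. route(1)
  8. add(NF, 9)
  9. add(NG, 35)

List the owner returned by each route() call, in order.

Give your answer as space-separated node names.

Answer: NB NE

Derivation:
Op 1: add NA@90 -> ring=[90:NA]
Op 2: add NB@82 -> ring=[82:NB,90:NA]
Op 3: add NC@68 -> ring=[68:NC,82:NB,90:NA]
Op 4: add ND@93 -> ring=[68:NC,82:NB,90:NA,93:ND]
Op 5: route key 79: smallest pos >= 79 is 82 -> NB
Op 6: add NE@12 -> ring=[12:NE,68:NC,82:NB,90:NA,93:ND]
Op 7: route key 1: smallest pos >= 1 is 12 -> NE
Op 8: add NF@9 -> ring=[9:NF,12:NE,68:NC,82:NB,90:NA,93:ND]
Op 9: add NG@35 -> ring=[9:NF,12:NE,35:NG,68:NC,82:NB,90:NA,93:ND]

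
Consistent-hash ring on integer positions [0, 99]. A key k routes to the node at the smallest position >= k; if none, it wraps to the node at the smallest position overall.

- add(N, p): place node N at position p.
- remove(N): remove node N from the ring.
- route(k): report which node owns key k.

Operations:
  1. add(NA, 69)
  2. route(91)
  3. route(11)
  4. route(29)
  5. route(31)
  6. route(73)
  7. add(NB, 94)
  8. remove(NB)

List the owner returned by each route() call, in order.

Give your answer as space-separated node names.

Op 1: add NA@69 -> ring=[69:NA]
Op 2: route key 91: none >= 91, wrap to smallest pos 69 -> NA
Op 3: route key 11: smallest pos >= 11 is 69 -> NA
Op 4: route key 29: smallest pos >= 29 is 69 -> NA
Op 5: route key 31: smallest pos >= 31 is 69 -> NA
Op 6: route key 73: none >= 73, wrap to smallest pos 69 -> NA
Op 7: add NB@94 -> ring=[69:NA,94:NB]
Op 8: remove NB -> ring=[69:NA]

Answer: NA NA NA NA NA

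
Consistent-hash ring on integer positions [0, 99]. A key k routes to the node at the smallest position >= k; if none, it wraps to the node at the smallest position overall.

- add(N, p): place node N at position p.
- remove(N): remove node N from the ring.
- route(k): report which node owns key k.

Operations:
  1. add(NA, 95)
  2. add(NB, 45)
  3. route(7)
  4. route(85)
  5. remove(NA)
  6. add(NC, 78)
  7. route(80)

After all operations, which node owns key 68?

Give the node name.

Op 1: add NA@95 -> ring=[95:NA]
Op 2: add NB@45 -> ring=[45:NB,95:NA]
Op 3: route key 7: smallest pos >= 7 is 45 -> NB
Op 4: route key 85: smallest pos >= 85 is 95 -> NA
Op 5: remove NA -> ring=[45:NB]
Op 6: add NC@78 -> ring=[45:NB,78:NC]
Op 7: route key 80: none >= 80, wrap to smallest pos 45 -> NB
Final route key 68: smallest pos >= 68 is 78 -> NC

Answer: NC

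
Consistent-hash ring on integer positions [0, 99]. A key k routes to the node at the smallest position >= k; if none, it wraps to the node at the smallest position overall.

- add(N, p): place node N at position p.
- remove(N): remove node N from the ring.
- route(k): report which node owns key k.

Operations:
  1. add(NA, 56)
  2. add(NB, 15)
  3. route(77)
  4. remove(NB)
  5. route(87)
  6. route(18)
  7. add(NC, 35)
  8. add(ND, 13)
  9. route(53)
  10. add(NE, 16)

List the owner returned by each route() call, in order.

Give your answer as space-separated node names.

Answer: NB NA NA NA

Derivation:
Op 1: add NA@56 -> ring=[56:NA]
Op 2: add NB@15 -> ring=[15:NB,56:NA]
Op 3: route key 77: none >= 77, wrap to smallest pos 15 -> NB
Op 4: remove NB -> ring=[56:NA]
Op 5: route key 87: none >= 87, wrap to smallest pos 56 -> NA
Op 6: route key 18: smallest pos >= 18 is 56 -> NA
Op 7: add NC@35 -> ring=[35:NC,56:NA]
Op 8: add ND@13 -> ring=[13:ND,35:NC,56:NA]
Op 9: route key 53: smallest pos >= 53 is 56 -> NA
Op 10: add NE@16 -> ring=[13:ND,16:NE,35:NC,56:NA]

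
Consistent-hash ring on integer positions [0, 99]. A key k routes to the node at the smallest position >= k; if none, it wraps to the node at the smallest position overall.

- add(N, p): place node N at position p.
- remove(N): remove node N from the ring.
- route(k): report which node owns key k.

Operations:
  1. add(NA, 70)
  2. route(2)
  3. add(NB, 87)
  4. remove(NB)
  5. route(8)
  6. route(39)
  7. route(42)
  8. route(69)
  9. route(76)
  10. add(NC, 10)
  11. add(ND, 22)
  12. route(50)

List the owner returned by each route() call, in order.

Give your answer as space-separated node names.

Answer: NA NA NA NA NA NA NA

Derivation:
Op 1: add NA@70 -> ring=[70:NA]
Op 2: route key 2: smallest pos >= 2 is 70 -> NA
Op 3: add NB@87 -> ring=[70:NA,87:NB]
Op 4: remove NB -> ring=[70:NA]
Op 5: route key 8: smallest pos >= 8 is 70 -> NA
Op 6: route key 39: smallest pos >= 39 is 70 -> NA
Op 7: route key 42: smallest pos >= 42 is 70 -> NA
Op 8: route key 69: smallest pos >= 69 is 70 -> NA
Op 9: route key 76: none >= 76, wrap to smallest pos 70 -> NA
Op 10: add NC@10 -> ring=[10:NC,70:NA]
Op 11: add ND@22 -> ring=[10:NC,22:ND,70:NA]
Op 12: route key 50: smallest pos >= 50 is 70 -> NA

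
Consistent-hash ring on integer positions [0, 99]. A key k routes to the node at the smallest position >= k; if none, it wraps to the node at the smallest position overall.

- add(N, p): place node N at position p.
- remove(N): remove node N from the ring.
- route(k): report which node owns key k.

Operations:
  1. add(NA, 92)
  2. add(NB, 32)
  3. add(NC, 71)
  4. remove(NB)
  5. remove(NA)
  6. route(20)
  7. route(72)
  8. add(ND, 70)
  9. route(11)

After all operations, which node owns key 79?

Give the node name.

Answer: ND

Derivation:
Op 1: add NA@92 -> ring=[92:NA]
Op 2: add NB@32 -> ring=[32:NB,92:NA]
Op 3: add NC@71 -> ring=[32:NB,71:NC,92:NA]
Op 4: remove NB -> ring=[71:NC,92:NA]
Op 5: remove NA -> ring=[71:NC]
Op 6: route key 20: smallest pos >= 20 is 71 -> NC
Op 7: route key 72: none >= 72, wrap to smallest pos 71 -> NC
Op 8: add ND@70 -> ring=[70:ND,71:NC]
Op 9: route key 11: smallest pos >= 11 is 70 -> ND
Final route key 79: none >= 79, wrap to smallest pos 70 -> ND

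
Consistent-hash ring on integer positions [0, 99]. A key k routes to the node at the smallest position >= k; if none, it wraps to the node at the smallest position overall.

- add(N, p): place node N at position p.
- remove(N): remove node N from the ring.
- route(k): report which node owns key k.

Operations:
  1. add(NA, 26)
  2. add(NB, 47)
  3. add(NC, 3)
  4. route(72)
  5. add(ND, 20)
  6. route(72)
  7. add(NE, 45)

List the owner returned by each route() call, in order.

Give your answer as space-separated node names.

Op 1: add NA@26 -> ring=[26:NA]
Op 2: add NB@47 -> ring=[26:NA,47:NB]
Op 3: add NC@3 -> ring=[3:NC,26:NA,47:NB]
Op 4: route key 72: none >= 72, wrap to smallest pos 3 -> NC
Op 5: add ND@20 -> ring=[3:NC,20:ND,26:NA,47:NB]
Op 6: route key 72: none >= 72, wrap to smallest pos 3 -> NC
Op 7: add NE@45 -> ring=[3:NC,20:ND,26:NA,45:NE,47:NB]

Answer: NC NC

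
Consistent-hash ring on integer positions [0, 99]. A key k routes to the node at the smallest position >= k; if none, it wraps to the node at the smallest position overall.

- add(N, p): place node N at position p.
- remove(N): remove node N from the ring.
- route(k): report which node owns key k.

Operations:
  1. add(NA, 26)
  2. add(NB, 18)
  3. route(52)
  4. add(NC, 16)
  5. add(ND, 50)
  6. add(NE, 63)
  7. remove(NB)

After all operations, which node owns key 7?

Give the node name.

Answer: NC

Derivation:
Op 1: add NA@26 -> ring=[26:NA]
Op 2: add NB@18 -> ring=[18:NB,26:NA]
Op 3: route key 52: none >= 52, wrap to smallest pos 18 -> NB
Op 4: add NC@16 -> ring=[16:NC,18:NB,26:NA]
Op 5: add ND@50 -> ring=[16:NC,18:NB,26:NA,50:ND]
Op 6: add NE@63 -> ring=[16:NC,18:NB,26:NA,50:ND,63:NE]
Op 7: remove NB -> ring=[16:NC,26:NA,50:ND,63:NE]
Final route key 7: smallest pos >= 7 is 16 -> NC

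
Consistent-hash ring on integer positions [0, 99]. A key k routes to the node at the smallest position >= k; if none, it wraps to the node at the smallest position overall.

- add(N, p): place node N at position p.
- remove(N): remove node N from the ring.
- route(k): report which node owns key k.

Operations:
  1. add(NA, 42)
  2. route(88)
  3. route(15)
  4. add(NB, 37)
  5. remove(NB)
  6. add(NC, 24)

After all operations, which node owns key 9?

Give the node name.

Op 1: add NA@42 -> ring=[42:NA]
Op 2: route key 88: none >= 88, wrap to smallest pos 42 -> NA
Op 3: route key 15: smallest pos >= 15 is 42 -> NA
Op 4: add NB@37 -> ring=[37:NB,42:NA]
Op 5: remove NB -> ring=[42:NA]
Op 6: add NC@24 -> ring=[24:NC,42:NA]
Final route key 9: smallest pos >= 9 is 24 -> NC

Answer: NC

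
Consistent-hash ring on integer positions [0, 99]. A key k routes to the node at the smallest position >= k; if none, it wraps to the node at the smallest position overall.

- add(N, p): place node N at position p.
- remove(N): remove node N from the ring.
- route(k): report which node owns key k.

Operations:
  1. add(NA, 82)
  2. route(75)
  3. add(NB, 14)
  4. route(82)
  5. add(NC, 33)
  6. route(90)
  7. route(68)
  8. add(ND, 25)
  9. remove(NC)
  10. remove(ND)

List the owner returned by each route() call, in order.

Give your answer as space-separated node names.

Op 1: add NA@82 -> ring=[82:NA]
Op 2: route key 75: smallest pos >= 75 is 82 -> NA
Op 3: add NB@14 -> ring=[14:NB,82:NA]
Op 4: route key 82: smallest pos >= 82 is 82 -> NA
Op 5: add NC@33 -> ring=[14:NB,33:NC,82:NA]
Op 6: route key 90: none >= 90, wrap to smallest pos 14 -> NB
Op 7: route key 68: smallest pos >= 68 is 82 -> NA
Op 8: add ND@25 -> ring=[14:NB,25:ND,33:NC,82:NA]
Op 9: remove NC -> ring=[14:NB,25:ND,82:NA]
Op 10: remove ND -> ring=[14:NB,82:NA]

Answer: NA NA NB NA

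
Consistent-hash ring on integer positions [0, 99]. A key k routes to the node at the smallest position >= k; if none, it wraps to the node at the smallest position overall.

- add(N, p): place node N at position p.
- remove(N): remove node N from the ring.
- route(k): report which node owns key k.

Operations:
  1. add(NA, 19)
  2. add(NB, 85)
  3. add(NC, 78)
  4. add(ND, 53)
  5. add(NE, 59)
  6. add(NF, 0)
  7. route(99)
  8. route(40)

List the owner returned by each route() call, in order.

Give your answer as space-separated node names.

Op 1: add NA@19 -> ring=[19:NA]
Op 2: add NB@85 -> ring=[19:NA,85:NB]
Op 3: add NC@78 -> ring=[19:NA,78:NC,85:NB]
Op 4: add ND@53 -> ring=[19:NA,53:ND,78:NC,85:NB]
Op 5: add NE@59 -> ring=[19:NA,53:ND,59:NE,78:NC,85:NB]
Op 6: add NF@0 -> ring=[0:NF,19:NA,53:ND,59:NE,78:NC,85:NB]
Op 7: route key 99: none >= 99, wrap to smallest pos 0 -> NF
Op 8: route key 40: smallest pos >= 40 is 53 -> ND

Answer: NF ND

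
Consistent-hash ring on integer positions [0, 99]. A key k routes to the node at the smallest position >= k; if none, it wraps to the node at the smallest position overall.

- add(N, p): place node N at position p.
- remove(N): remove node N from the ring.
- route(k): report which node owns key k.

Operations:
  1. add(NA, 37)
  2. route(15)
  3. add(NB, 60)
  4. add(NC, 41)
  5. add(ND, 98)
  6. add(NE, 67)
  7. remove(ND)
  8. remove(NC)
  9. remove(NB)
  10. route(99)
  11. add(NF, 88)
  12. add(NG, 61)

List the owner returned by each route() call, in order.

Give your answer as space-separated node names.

Op 1: add NA@37 -> ring=[37:NA]
Op 2: route key 15: smallest pos >= 15 is 37 -> NA
Op 3: add NB@60 -> ring=[37:NA,60:NB]
Op 4: add NC@41 -> ring=[37:NA,41:NC,60:NB]
Op 5: add ND@98 -> ring=[37:NA,41:NC,60:NB,98:ND]
Op 6: add NE@67 -> ring=[37:NA,41:NC,60:NB,67:NE,98:ND]
Op 7: remove ND -> ring=[37:NA,41:NC,60:NB,67:NE]
Op 8: remove NC -> ring=[37:NA,60:NB,67:NE]
Op 9: remove NB -> ring=[37:NA,67:NE]
Op 10: route key 99: none >= 99, wrap to smallest pos 37 -> NA
Op 11: add NF@88 -> ring=[37:NA,67:NE,88:NF]
Op 12: add NG@61 -> ring=[37:NA,61:NG,67:NE,88:NF]

Answer: NA NA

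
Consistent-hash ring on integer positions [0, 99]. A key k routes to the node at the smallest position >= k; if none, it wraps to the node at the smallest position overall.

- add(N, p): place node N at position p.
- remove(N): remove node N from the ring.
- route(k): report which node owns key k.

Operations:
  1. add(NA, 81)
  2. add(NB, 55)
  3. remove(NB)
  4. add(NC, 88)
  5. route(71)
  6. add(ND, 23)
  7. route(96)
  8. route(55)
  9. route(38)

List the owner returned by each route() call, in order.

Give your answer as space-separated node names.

Op 1: add NA@81 -> ring=[81:NA]
Op 2: add NB@55 -> ring=[55:NB,81:NA]
Op 3: remove NB -> ring=[81:NA]
Op 4: add NC@88 -> ring=[81:NA,88:NC]
Op 5: route key 71: smallest pos >= 71 is 81 -> NA
Op 6: add ND@23 -> ring=[23:ND,81:NA,88:NC]
Op 7: route key 96: none >= 96, wrap to smallest pos 23 -> ND
Op 8: route key 55: smallest pos >= 55 is 81 -> NA
Op 9: route key 38: smallest pos >= 38 is 81 -> NA

Answer: NA ND NA NA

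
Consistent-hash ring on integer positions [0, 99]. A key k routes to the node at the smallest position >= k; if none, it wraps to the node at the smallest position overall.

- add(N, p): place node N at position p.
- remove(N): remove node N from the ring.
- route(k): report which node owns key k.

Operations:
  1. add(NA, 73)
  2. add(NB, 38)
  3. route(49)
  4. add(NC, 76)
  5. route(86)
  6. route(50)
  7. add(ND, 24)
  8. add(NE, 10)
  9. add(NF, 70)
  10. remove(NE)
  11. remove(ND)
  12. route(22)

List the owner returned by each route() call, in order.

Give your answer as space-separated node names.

Op 1: add NA@73 -> ring=[73:NA]
Op 2: add NB@38 -> ring=[38:NB,73:NA]
Op 3: route key 49: smallest pos >= 49 is 73 -> NA
Op 4: add NC@76 -> ring=[38:NB,73:NA,76:NC]
Op 5: route key 86: none >= 86, wrap to smallest pos 38 -> NB
Op 6: route key 50: smallest pos >= 50 is 73 -> NA
Op 7: add ND@24 -> ring=[24:ND,38:NB,73:NA,76:NC]
Op 8: add NE@10 -> ring=[10:NE,24:ND,38:NB,73:NA,76:NC]
Op 9: add NF@70 -> ring=[10:NE,24:ND,38:NB,70:NF,73:NA,76:NC]
Op 10: remove NE -> ring=[24:ND,38:NB,70:NF,73:NA,76:NC]
Op 11: remove ND -> ring=[38:NB,70:NF,73:NA,76:NC]
Op 12: route key 22: smallest pos >= 22 is 38 -> NB

Answer: NA NB NA NB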